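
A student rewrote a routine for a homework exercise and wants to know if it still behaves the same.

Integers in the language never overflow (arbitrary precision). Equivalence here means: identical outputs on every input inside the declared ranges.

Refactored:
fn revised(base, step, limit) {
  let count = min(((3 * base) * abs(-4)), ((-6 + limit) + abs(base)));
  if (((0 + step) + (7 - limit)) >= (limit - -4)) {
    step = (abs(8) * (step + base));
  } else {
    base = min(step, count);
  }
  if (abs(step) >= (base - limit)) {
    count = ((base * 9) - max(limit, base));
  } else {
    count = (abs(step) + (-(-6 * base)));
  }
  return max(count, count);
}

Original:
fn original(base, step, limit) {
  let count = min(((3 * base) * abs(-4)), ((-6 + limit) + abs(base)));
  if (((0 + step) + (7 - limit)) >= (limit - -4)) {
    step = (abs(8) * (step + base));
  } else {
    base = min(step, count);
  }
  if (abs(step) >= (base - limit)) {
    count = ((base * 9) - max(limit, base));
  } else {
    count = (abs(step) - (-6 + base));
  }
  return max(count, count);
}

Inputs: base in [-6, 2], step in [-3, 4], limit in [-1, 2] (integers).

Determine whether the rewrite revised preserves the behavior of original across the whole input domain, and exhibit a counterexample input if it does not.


Take base=0, step=0, limit=-1.
original: count becomes -7; next (((0 + step) + (7 - limit)) >= (limit - -4)) evaluates to true; next step becomes 0; next (abs(step) >= (base - limit)) evaluates to false; next count becomes 6; next final value 6
revised: count becomes -7; next (((0 + step) + (7 - limit)) >= (limit - -4)) evaluates to true; next step becomes 0; next (abs(step) >= (base - limit)) evaluates to false; next count becomes 0; next final value 0
6 != 0, so the rewrite changes behavior.
verdict: not equivalent; witness: base=0, step=0, limit=-1


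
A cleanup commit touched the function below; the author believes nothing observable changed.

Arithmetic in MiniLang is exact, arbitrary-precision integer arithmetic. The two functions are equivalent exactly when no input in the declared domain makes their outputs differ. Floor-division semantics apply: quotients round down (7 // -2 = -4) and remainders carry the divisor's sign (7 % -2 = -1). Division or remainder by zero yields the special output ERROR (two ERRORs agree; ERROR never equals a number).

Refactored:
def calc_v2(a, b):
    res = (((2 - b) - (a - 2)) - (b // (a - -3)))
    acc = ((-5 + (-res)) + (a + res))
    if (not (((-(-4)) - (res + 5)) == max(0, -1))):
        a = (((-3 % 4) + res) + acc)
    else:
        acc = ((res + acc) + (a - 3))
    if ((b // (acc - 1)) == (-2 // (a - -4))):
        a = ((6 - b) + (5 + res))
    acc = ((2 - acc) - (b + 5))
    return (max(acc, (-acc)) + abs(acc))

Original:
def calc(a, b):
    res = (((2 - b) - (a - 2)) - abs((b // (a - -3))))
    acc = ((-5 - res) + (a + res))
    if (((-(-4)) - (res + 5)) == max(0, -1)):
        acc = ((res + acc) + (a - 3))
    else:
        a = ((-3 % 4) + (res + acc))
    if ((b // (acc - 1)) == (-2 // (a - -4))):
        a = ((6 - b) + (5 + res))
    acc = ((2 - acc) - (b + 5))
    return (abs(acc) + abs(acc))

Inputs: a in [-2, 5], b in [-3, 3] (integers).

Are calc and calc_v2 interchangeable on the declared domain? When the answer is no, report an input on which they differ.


There is a counterexample at a=5, b=-1: ERROR on one side, 4 on the other.
calc: res = -1; acc = 0; (((-(-4)) - (res + 5)) == max(0, -1)) -> true; acc = 1; division by zero -> ERROR
calc_v2: res = 1; acc = 0; (not (((-(-4)) - (res + 5)) == max(0, -1))) -> true; a = 2; ((b // (acc - 1)) == (-2 // (a - -4))) -> false; acc = -2; return 4
verdict: not equivalent; witness: a=5, b=-1


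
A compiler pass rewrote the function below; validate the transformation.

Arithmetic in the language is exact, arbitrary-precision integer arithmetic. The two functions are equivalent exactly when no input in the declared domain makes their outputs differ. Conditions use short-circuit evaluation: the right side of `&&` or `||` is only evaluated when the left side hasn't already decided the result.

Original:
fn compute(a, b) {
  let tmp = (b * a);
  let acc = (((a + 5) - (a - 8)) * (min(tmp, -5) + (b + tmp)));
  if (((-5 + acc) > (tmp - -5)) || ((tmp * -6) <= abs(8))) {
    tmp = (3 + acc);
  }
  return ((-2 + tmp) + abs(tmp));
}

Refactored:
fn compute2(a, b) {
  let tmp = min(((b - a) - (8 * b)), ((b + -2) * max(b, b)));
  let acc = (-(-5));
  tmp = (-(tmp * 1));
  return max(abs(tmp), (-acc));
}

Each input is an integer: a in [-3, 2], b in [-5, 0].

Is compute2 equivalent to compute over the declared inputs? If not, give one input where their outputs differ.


Not equivalent: a=-3, b=-5 separates them (134 vs 35).
compute: tmp = 15; acc = 65; (((-5 + acc) > (tmp - -5)) || ((tmp * -6) <= abs(8))) -> true; tmp = 68; return 134
compute2: tmp = 35; acc = 5; tmp = -35; return 35
verdict: not equivalent; witness: a=-3, b=-5


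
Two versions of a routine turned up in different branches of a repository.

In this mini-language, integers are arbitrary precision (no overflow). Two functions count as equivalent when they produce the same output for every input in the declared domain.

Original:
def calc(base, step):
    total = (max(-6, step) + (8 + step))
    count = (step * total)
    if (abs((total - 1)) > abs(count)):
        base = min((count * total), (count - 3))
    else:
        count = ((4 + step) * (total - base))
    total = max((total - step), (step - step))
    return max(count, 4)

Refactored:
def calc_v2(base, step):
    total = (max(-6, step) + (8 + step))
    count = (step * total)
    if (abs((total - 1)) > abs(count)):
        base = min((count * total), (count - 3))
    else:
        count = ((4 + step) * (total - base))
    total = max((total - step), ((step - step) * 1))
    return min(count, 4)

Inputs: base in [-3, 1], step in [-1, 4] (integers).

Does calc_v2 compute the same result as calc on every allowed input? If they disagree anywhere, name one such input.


Take base=-3, step=-1.
calc: total = 6; count = -6; (abs((total - 1)) > abs(count)) -> false; count = 27; total = 7; return 27
calc_v2: total = 6; count = -6; (abs((total - 1)) > abs(count)) -> false; count = 27; total = 7; return 4
27 vs 4 — the two versions disagree here.
verdict: not equivalent; witness: base=-3, step=-1


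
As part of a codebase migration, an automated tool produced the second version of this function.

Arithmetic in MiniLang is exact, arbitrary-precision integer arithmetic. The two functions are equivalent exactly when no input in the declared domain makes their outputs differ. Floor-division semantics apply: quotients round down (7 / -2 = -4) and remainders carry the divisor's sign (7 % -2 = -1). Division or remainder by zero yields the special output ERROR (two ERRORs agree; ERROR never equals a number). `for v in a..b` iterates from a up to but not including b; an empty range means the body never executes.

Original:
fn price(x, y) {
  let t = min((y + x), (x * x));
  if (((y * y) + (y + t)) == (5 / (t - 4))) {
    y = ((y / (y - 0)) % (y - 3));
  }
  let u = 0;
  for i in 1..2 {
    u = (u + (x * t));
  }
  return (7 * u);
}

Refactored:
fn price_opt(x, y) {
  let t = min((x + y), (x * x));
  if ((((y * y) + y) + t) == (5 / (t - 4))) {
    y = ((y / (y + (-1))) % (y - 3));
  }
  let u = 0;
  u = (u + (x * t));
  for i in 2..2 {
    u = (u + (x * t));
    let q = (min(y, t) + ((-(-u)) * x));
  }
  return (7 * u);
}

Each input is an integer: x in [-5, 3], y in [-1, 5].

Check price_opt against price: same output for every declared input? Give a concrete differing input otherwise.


Input x=-4, y=1: 84 from price versus ERROR from price_opt.
verdict: not equivalent; witness: x=-4, y=1


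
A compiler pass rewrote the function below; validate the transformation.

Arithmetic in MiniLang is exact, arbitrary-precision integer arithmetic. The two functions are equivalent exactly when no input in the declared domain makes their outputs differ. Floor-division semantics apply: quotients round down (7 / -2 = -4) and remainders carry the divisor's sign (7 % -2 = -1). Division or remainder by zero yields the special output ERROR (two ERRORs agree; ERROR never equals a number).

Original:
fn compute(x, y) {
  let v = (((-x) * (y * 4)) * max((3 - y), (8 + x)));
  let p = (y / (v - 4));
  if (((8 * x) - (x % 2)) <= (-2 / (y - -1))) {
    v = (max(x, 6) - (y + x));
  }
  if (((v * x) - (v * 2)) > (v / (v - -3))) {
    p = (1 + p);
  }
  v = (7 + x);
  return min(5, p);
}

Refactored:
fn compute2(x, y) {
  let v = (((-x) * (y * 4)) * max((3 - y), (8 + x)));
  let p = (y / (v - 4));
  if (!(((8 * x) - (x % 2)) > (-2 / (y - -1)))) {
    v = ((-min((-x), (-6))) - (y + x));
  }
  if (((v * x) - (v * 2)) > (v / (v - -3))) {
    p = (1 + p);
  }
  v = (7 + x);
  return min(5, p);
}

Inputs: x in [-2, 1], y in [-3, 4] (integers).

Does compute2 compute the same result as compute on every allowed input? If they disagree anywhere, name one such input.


Equivalent — the differences include boolean connective usage differs; also min/max/abs usage differs; also comparison usage differs, yet no declared input distinguishes the two.
Tracing x=0, y=0: compute: v=0, then p=0, then (((8 * x) - (x % 2)) <= (-2 / (y - -1))) is false, then (((v * x) - (v * 2)) > (v / (v - -3))) is false, then v=7, then returns 0 | compute2: v=0, then p=0, then (!(((8 * x) - (x % 2)) > (-2 / (y - -1)))) is false, then (((v * x) - (v * 2)) > (v / (v - -3))) is false, then v=7, then returns 0 — matching result 0.
An exhaustive pass over the 32 declared inputs shows identical outputs.
verdict: equivalent


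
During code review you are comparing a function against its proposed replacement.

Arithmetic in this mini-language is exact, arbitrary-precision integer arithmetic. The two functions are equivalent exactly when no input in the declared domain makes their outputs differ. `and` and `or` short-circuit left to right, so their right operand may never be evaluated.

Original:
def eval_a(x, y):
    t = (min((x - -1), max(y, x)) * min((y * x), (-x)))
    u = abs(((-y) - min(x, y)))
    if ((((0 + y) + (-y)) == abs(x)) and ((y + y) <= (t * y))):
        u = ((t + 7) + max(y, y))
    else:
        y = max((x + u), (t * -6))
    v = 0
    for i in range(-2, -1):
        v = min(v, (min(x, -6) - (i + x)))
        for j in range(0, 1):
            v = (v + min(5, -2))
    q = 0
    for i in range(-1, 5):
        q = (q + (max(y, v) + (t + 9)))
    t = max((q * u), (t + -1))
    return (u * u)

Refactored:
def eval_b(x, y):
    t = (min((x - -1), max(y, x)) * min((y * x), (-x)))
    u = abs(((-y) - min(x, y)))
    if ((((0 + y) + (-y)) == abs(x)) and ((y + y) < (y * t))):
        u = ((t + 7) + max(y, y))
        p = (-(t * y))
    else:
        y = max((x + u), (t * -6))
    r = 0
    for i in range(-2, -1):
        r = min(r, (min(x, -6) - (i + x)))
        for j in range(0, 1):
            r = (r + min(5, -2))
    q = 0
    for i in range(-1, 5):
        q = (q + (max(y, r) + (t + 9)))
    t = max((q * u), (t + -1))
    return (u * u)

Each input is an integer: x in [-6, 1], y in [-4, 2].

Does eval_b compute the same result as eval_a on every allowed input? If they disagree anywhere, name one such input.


These are not equivalent — on x=0, y=0 the outputs split (49 vs 0).
eval_a: t := 0 | u := 0 | ((((0 + y) + (-y)) == abs(x)) and ((y + y) <= (t * y))): true | u := 7 | v := 0 | iter i=-2: | v := -4 | iter j=0: | v := -6 | q := 0 | iter i=-1: | q := 9 | iter i=0: | q := 18 | iter i=1: | q := 27 | iter i=2: | q := 36 | iter i=3: | q := 45 | iter i=4: | q := 54 | t := 378 | result 49
eval_b: t := 0 | u := 0 | ((((0 + y) + (-y)) == abs(x)) and ((y + y) < (y * t))): false | y := 0 | r := 0 | iter i=-2: | r := -4 | iter j=0: | r := -6 | q := 0 | iter i=-1: | q := 9 | iter i=0: | q := 18 | iter i=1: | q := 27 | iter i=2: | q := 36 | iter i=3: | q := 45 | iter i=4: | q := 54 | t := 0 | result 0
verdict: not equivalent; witness: x=0, y=0


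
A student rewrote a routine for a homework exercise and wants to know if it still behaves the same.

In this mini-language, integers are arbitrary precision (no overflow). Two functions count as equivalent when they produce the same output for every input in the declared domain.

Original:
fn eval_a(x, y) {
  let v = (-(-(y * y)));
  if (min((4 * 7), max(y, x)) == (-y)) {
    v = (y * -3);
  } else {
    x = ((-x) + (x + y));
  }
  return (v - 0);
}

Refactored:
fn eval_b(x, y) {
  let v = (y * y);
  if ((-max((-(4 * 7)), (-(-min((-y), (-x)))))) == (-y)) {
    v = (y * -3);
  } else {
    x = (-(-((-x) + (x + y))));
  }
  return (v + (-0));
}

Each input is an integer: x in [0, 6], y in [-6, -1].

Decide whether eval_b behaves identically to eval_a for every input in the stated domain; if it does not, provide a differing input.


This is a faithful refactor — arithmetic usage differs, but the computed results match everywhere.
As a probe, take x=3, y=-4: eval_a runs v=16, then (min((4 * 7), max(y, x)) == (-y)) is false, then x=-4, then returns 16; eval_b runs v=16, then ((-max((-(4 * 7)), (-(-min((-y), (-x)))))) == (-y)) is false, then x=-4, then returns 16; both end at 16.
An exhaustive pass over the 42 declared inputs shows identical outputs.
verdict: equivalent


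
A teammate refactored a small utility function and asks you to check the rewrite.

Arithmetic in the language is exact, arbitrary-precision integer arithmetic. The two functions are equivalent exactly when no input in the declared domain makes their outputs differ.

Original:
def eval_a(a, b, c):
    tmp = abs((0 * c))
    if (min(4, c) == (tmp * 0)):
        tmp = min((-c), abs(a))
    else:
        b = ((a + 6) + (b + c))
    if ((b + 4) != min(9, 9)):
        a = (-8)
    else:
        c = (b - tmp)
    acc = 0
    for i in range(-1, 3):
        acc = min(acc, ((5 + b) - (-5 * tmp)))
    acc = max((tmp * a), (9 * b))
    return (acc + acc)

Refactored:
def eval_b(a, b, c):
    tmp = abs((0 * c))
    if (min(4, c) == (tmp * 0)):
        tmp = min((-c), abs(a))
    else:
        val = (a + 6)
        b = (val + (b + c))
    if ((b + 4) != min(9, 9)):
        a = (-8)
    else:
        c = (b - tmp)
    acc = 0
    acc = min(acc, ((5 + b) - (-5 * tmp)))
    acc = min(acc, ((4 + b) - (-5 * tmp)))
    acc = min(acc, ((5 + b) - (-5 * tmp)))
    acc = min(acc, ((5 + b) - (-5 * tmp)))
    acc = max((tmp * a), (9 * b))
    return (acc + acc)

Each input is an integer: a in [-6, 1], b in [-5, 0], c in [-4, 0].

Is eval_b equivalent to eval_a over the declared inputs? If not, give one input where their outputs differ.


The edit looks behavioral (`5` became `4`), but over these ranges it never changes the outcome; all 240 inputs agree.
verdict: equivalent


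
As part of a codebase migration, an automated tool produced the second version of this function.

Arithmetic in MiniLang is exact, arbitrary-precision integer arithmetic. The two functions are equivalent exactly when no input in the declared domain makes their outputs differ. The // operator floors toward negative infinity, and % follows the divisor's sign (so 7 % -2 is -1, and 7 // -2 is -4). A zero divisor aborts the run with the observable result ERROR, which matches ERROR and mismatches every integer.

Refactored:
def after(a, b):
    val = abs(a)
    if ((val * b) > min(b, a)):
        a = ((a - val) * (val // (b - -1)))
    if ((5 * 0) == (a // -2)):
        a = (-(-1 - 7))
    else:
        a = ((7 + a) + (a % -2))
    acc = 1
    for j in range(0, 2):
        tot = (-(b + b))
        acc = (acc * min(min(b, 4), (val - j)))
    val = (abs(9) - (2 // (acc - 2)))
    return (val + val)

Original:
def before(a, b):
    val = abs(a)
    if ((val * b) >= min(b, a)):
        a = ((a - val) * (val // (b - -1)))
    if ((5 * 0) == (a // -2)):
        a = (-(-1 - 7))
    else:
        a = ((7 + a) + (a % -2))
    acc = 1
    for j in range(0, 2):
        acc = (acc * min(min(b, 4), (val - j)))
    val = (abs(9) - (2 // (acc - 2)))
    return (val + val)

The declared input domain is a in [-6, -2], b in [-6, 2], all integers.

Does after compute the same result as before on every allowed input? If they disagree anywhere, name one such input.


Consider the input a=-6, b=-1.
before: val=6, then ((val * b) >= min(b, a)) is true, then a zero divisor aborts: ERROR
after: val=6, then ((val * b) > min(b, a)) is false, then ((5 * 0) == (a // -2)) is false, then a=1, then acc=1, then (j=0), then tot=2, then acc=-1, then (j=1), then tot=2, then acc=1, then val=11, then returns 22
ERROR and 22 differ, so these are not the same function on this domain.
verdict: not equivalent; witness: a=-6, b=-1


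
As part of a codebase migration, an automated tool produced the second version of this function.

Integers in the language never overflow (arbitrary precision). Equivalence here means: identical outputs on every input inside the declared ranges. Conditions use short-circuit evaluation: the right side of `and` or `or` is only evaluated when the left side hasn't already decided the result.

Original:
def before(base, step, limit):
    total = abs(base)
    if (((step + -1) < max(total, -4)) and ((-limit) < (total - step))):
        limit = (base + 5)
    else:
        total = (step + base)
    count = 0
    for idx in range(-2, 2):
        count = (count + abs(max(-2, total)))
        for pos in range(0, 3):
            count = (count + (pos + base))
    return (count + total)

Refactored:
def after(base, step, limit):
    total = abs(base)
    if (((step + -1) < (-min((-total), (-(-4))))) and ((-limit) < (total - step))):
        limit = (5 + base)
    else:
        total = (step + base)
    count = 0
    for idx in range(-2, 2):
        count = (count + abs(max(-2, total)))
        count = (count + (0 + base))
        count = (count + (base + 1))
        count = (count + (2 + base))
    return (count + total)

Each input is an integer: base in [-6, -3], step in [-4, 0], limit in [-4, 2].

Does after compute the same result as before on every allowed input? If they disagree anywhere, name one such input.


Side by side, the visible changes include: local variable names differ; and constant usage differs; and statement counts differ; and arithmetic usage differs; and loop structure differs; and min/max/abs usage differs.
Tracing base=-5, step=-4, limit=-1: before: total becomes 5; next (((step + -1) < max(total, -4)) and ((-limit) < (total - step))) evaluates to true; next limit becomes 0; next count becomes 0; next at idx=-2:; next count becomes 5; next at pos=0:; next count becomes 0; next at pos=1:; next count becomes -4; next at pos=2:; next count becomes -7; next at idx=-1:; next count becomes -2; next at pos=0:; next count becomes -7; next at pos=1:; next count becomes -11; next at pos=2:; next count becomes -14; next at idx=0:; next count becomes -9; next at pos=0:; next count becomes -14; next at pos=1:; next count becomes -18; next at pos=2:; next count becomes -21; next at idx=1:; next count becomes -16; next at pos=0:; next count becomes -21; next at pos=1:; next count becomes -25; next at pos=2:; next count becomes -28; next final value -23 | after: total becomes 5; next (((step + -1) < (-min((-total), (-(-4))))) and ((-limit) < (total - step))) evaluates to true; next limit becomes 0; next count becomes 0; next at idx=-2:; next count becomes 5; next count becomes 0; next count becomes -4; next count becomes -7; next at idx=-1:; next count becomes -2; next count becomes -7; next count becomes -11; next count becomes -14; next at idx=0:; next count becomes -9; next count becomes -14; next count becomes -18; next count becomes -21; next at idx=1:; next count becomes -16; next count becomes -21; next count becomes -25; next count becomes -28; next final value -23 — matching result -23.
Sweeping the whole domain (140 inputs) finds no disagreement.
verdict: equivalent


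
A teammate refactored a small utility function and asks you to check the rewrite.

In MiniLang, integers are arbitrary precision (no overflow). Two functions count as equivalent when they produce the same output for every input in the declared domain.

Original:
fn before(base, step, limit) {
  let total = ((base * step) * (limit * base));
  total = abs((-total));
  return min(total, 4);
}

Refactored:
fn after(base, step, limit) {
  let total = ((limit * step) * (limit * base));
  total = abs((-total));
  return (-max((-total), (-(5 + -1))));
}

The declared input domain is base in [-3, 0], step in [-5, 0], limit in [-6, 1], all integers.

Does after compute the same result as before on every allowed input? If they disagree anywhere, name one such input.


The rewrite breaks on base=-3, step=-1, limit=-1, where the results are 4 and 3.
before: total := 9 | total := 9 | result 4
after: total := 3 | total := 3 | result 3
verdict: not equivalent; witness: base=-3, step=-1, limit=-1


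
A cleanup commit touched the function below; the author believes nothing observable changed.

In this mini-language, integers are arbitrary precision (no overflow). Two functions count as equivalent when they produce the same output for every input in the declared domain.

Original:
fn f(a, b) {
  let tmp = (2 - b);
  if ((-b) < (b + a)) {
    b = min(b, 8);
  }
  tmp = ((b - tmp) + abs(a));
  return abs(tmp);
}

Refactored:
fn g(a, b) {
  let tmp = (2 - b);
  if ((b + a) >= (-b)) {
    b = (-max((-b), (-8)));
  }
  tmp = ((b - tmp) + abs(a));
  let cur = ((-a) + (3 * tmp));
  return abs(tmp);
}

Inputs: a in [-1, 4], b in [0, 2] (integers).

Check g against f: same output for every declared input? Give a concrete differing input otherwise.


The suspicious-looking change has no observable effect anywhere in the declared ranges.
Spot check at a=1, b=2 — f: tmp = 0; ((-b) < (b + a)) -> true; b = 2; tmp = 3; return 3. g: tmp = 0; ((b + a) >= (-b)) -> true; b = 2; tmp = 3; cur = 8; return 3. Both give 3.
Checked all 18 inputs in the declared domain: the outputs agree on every one.
verdict: equivalent


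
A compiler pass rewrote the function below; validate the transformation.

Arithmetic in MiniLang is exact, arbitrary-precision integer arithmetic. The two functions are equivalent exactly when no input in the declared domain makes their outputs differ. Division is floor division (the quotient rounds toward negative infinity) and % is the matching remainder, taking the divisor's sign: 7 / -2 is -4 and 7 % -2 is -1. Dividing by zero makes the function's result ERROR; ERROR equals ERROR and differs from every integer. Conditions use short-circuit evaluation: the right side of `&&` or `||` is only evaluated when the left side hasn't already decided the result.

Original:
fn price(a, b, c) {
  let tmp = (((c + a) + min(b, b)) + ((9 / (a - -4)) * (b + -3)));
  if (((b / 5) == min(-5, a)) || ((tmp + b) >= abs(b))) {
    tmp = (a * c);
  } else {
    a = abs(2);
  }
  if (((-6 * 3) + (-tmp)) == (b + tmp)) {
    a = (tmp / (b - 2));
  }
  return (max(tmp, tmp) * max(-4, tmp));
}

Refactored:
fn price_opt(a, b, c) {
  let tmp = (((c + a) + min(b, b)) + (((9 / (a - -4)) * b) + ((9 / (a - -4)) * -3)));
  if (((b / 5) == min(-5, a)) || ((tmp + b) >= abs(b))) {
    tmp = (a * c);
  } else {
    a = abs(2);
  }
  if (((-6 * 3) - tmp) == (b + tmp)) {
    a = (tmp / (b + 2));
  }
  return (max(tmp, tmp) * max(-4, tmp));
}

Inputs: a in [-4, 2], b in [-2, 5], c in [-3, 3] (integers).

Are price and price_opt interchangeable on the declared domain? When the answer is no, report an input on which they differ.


Not equivalent: a=-3, b=2, c=0 separates them (ERROR vs 40).
price: tmp := -10 | (((b / 5) == min(-5, a)) || ((tmp + b) >= abs(b))): false | a := 2 | (((-6 * 3) + (-tmp)) == (b + tmp)): true | divide-by-zero, output ERROR
price_opt: tmp := -10 | (((b / 5) == min(-5, a)) || ((tmp + b) >= abs(b))): false | a := 2 | (((-6 * 3) - tmp) == (b + tmp)): true | a := -3 | result 40
verdict: not equivalent; witness: a=-3, b=2, c=0


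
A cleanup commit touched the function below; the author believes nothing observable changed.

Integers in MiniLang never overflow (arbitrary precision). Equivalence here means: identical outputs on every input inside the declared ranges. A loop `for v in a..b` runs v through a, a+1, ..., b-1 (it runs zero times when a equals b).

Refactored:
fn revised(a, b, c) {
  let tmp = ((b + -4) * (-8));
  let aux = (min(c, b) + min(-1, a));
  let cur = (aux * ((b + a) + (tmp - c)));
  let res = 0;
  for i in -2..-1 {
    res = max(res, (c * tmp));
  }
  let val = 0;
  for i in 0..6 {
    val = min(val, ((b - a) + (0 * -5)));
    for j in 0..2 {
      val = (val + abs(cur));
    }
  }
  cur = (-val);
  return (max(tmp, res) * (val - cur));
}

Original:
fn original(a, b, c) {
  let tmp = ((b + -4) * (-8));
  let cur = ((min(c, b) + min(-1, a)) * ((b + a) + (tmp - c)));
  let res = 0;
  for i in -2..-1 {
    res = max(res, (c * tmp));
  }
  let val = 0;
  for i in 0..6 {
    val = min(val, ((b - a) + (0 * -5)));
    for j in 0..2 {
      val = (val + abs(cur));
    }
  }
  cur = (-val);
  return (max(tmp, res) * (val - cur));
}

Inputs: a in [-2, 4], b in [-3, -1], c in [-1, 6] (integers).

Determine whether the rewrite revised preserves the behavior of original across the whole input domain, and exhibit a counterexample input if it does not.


Reading the diff, among the changes: local variable names differ; and statement counts differ.
One worked example (a=2, b=-1, c=6) — original: tmp := 40 | cur := -70 | res := 0 | iter i=-2: | res := 240 | val := 0 | iter i=0: | val := -3 | iter j=0: | val := 67 | iter j=1: | val := 137 | iter i=1: | val := -3 | iter j=0: | val := 67 | iter j=1: | val := 137 | iter i=2: | val := -3 | iter j=0: | val := 67 | iter j=1: | val := 137 | iter i=3: | val := -3 | iter j=0: | val := 67 | iter j=1: | val := 137 | iter i=4: | val := -3 | iter j=0: | val := 67 | iter j=1: | val := 137 | iter i=5: | val := -3 | iter j=0: | val := 67 | iter j=1: | val := 137 | cur := -137 | result 65760; revised: tmp := 40 | aux := -2 | cur := -70 | res := 0 | iter i=-2: | res := 240 | val := 0 | iter i=0: | val := -3 | iter j=0: | val := 67 | iter j=1: | val := 137 | iter i=1: | val := -3 | iter j=0: | val := 67 | iter j=1: | val := 137 | iter i=2: | val := -3 | iter j=0: | val := 67 | iter j=1: | val := 137 | iter i=3: | val := -3 | iter j=0: | val := 67 | iter j=1: | val := 137 | iter i=4: | val := -3 | iter j=0: | val := 67 | iter j=1: | val := 137 | iter i=5: | val := -3 | iter j=0: | val := 67 | iter j=1: | val := 137 | cur := -137 | result 65760; agreement on 65760.
Sweeping the whole domain (168 inputs) finds no disagreement.
verdict: equivalent


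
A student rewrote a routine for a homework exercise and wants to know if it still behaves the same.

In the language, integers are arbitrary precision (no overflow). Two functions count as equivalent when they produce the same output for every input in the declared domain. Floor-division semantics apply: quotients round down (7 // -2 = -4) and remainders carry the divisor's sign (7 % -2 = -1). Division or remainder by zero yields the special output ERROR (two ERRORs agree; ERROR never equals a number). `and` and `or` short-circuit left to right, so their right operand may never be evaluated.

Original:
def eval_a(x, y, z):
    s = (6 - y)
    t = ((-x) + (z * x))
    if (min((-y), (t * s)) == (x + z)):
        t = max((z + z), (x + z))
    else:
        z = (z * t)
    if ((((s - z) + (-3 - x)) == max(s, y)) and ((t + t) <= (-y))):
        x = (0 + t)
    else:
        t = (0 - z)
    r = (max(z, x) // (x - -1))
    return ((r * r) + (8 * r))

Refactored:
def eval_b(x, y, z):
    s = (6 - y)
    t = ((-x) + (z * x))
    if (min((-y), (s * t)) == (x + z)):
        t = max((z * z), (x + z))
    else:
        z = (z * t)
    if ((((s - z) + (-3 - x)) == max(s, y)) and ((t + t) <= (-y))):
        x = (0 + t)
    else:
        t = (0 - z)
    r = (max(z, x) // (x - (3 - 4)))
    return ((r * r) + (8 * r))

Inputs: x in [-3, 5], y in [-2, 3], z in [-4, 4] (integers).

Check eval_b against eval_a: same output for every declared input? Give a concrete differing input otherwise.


Evaluate both at x=-1, y=3, z=-2.
eval_a: s = 3; t = 3; (min((-y), (t * s)) == (x + z)) -> true; t = -3; ((((s - z) + (-3 - x)) == max(s, y)) and ((t + t) <= (-y))) -> true; x = -3; r = 1; return 9
eval_b: s = 3; t = 3; (min((-y), (s * t)) == (x + z)) -> true; t = 4; ((((s - z) + (-3 - x)) == max(s, y)) and ((t + t) <= (-y))) -> false; t = 2; division by zero -> ERROR
9 and ERROR differ, so these are not the same function on this domain.
verdict: not equivalent; witness: x=-1, y=3, z=-2


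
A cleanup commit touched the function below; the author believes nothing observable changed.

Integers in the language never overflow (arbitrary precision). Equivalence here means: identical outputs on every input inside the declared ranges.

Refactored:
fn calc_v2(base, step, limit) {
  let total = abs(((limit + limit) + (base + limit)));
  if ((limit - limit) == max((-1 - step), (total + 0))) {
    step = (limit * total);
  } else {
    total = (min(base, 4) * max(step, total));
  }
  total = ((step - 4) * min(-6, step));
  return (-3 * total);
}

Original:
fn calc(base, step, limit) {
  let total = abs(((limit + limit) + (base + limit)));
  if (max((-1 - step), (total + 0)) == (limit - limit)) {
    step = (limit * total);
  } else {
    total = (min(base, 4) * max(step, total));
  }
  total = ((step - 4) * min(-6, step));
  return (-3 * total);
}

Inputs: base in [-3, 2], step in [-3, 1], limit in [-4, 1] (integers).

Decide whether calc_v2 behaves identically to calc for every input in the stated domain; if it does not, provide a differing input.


Comparing the listings, the differences include: same computation, different form.
As a probe, take base=0, step=-3, limit=-2: calc runs total = 6; (max((-1 - step), (total + 0)) == (limit - limit)) -> false; total = 0; total = 42; return -126; calc_v2 runs total = 6; ((limit - limit) == max((-1 - step), (total + 0))) -> false; total = 0; total = 42; return -126; both end at -126.
An exhaustive pass over the 180 declared inputs shows identical outputs.
verdict: equivalent


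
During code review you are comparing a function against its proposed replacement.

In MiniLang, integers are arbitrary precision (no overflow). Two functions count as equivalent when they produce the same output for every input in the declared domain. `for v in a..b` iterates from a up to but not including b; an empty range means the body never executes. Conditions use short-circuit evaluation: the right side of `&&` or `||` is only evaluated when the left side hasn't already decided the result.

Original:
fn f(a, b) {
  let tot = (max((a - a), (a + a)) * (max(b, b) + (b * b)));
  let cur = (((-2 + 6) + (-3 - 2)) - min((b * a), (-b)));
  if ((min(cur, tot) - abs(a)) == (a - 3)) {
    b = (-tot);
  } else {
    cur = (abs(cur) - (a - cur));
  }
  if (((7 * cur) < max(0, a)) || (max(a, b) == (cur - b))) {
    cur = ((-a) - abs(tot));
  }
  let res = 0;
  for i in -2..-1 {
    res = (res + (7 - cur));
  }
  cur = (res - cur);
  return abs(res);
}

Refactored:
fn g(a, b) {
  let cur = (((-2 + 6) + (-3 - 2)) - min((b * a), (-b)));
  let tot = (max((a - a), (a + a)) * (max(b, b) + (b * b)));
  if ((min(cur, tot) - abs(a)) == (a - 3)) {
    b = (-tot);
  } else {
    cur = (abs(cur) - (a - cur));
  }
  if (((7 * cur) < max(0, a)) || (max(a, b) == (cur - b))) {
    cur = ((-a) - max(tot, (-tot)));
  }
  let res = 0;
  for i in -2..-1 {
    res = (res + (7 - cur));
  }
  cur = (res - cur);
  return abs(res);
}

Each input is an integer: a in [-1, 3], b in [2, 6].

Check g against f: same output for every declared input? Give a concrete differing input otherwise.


Behavior is preserved: although min/max/abs usage differs, the outputs never diverge.
One worked example (a=3, b=5) — f: tot = 180; cur = 4; ((min(cur, tot) - abs(a)) == (a - 3)) -> false; cur = 5; (((7 * cur) < max(0, a)) || (max(a, b) == (cur - b))) -> false; res = 0; [i=-2]; res = 2; cur = -3; return 2; g: cur = 4; tot = 180; ((min(cur, tot) - abs(a)) == (a - 3)) -> false; cur = 5; (((7 * cur) < max(0, a)) || (max(a, b) == (cur - b))) -> false; res = 0; [i=-2]; res = 2; cur = -3; return 2; agreement on 2.
Sweeping the whole domain (25 inputs) finds no disagreement.
verdict: equivalent


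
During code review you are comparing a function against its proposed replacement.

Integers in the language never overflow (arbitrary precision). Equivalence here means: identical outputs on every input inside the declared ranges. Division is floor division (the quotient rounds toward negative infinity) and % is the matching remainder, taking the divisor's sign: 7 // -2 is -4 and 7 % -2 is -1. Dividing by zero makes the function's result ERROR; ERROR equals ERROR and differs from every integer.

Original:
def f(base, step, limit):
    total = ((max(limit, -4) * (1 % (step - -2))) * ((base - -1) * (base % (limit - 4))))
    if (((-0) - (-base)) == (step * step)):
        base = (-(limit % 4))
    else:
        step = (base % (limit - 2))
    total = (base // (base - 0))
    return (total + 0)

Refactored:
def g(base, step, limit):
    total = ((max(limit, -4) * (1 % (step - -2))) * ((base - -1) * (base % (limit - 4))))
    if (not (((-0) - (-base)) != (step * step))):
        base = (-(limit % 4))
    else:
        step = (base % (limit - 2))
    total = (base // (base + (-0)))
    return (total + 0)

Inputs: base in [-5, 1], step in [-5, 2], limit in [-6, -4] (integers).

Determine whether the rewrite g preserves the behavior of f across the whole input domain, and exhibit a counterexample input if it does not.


Although comparison usage differs; and boolean connective usage differs; and arithmetic usage differs, 168/168 inputs agree.
verdict: equivalent


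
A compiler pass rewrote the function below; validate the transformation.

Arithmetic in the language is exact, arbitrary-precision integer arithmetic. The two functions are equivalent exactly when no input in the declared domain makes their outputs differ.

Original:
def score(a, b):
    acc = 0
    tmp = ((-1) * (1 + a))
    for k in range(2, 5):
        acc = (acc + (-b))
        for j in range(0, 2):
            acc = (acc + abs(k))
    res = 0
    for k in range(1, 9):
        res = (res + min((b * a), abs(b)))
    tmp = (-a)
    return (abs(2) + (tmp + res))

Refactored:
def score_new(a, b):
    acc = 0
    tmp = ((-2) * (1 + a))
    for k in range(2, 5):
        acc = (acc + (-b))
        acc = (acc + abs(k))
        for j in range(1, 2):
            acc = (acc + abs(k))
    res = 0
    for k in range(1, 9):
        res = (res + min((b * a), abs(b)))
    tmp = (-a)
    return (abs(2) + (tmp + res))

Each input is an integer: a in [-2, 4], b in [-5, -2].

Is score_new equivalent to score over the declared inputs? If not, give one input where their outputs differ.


The edit looks behavioral (`1` became `2`), but over these ranges it never changes the outcome.
Tracing a=-1, b=-5: score: acc := 0 | tmp := 0 | iter k=2: | acc := 5 | iter j=0: | acc := 7 | iter j=1: | acc := 9 | iter k=3: | acc := 14 | iter j=0: | acc := 17 | iter j=1: | acc := 20 | iter k=4: | acc := 25 | iter j=0: | acc := 29 | iter j=1: | acc := 33 | res := 0 | iter k=1: | res := 5 | iter k=2: | res := 10 | iter k=3: | res := 15 | iter k=4: | res := 20 | iter k=5: | res := 25 | iter k=6: | res := 30 | iter k=7: | res := 35 | iter k=8: | res := 40 | tmp := 1 | result 43 | score_new: acc := 0 | tmp := 0 | iter k=2: | acc := 5 | acc := 7 | iter j=1: | acc := 9 | iter k=3: | acc := 14 | acc := 17 | iter j=1: | acc := 20 | iter k=4: | acc := 25 | acc := 29 | iter j=1: | acc := 33 | res := 0 | iter k=1: | res := 5 | iter k=2: | res := 10 | iter k=3: | res := 15 | iter k=4: | res := 20 | iter k=5: | res := 25 | iter k=6: | res := 30 | iter k=7: | res := 35 | iter k=8: | res := 40 | tmp := 1 | result 43 — matching result 43.
Sweeping the whole domain (28 inputs) finds no disagreement.
verdict: equivalent


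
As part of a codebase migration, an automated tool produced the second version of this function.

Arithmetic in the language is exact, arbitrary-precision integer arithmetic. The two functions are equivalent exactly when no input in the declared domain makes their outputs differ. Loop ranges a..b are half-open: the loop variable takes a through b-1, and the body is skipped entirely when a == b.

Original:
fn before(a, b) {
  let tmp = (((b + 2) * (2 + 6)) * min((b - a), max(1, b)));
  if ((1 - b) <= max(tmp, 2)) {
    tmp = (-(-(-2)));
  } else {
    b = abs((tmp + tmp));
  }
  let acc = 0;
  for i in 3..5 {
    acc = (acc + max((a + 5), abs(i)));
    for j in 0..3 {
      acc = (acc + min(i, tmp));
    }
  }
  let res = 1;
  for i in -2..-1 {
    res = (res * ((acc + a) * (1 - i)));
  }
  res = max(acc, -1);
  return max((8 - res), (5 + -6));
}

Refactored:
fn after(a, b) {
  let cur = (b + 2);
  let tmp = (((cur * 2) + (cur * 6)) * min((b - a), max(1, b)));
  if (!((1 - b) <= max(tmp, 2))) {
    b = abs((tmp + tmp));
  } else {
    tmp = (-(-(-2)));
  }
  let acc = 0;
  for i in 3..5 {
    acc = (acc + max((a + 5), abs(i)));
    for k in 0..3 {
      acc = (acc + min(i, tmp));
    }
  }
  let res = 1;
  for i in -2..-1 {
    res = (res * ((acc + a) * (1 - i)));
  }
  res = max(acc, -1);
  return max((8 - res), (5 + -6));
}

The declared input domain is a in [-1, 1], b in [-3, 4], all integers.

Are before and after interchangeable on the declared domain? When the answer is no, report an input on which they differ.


Differences: statement counts differ, boolean connective usage differs, local variable names differ, arithmetic usage differs — yet all 24 inputs agree.
verdict: equivalent


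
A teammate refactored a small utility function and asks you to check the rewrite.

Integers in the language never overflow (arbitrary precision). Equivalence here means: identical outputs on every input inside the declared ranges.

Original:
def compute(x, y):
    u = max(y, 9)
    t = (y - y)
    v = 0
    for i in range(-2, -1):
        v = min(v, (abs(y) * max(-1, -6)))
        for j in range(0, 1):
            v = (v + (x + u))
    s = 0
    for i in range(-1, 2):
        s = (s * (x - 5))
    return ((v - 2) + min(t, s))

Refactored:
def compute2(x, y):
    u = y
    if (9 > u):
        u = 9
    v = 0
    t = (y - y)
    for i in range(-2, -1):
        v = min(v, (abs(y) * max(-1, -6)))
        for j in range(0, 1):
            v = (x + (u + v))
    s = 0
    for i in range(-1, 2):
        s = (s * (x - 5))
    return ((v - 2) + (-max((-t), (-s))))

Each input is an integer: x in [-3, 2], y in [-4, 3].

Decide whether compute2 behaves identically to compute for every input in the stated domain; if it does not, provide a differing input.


Although statement counts differ, plus comparison usage differs, plus min/max/abs usage differs, plus branching structure differs, plus constant usage differs, 48/48 inputs agree.
verdict: equivalent


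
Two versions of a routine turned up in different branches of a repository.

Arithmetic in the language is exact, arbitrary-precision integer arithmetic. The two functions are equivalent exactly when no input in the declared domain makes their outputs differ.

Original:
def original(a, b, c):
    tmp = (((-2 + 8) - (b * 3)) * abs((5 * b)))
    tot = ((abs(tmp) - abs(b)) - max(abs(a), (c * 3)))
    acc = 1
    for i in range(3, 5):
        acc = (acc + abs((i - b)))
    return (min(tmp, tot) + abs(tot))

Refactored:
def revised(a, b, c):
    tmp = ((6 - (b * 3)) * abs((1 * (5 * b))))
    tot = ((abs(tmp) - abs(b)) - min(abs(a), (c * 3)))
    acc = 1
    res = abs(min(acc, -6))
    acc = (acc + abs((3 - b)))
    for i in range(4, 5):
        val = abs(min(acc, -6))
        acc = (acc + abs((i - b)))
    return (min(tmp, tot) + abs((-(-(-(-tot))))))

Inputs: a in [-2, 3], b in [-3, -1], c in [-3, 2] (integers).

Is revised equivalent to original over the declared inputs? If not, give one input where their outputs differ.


On input a=-2, b=-3, c=-3, original returns 440 while revised returns 456.
verdict: not equivalent; witness: a=-2, b=-3, c=-3


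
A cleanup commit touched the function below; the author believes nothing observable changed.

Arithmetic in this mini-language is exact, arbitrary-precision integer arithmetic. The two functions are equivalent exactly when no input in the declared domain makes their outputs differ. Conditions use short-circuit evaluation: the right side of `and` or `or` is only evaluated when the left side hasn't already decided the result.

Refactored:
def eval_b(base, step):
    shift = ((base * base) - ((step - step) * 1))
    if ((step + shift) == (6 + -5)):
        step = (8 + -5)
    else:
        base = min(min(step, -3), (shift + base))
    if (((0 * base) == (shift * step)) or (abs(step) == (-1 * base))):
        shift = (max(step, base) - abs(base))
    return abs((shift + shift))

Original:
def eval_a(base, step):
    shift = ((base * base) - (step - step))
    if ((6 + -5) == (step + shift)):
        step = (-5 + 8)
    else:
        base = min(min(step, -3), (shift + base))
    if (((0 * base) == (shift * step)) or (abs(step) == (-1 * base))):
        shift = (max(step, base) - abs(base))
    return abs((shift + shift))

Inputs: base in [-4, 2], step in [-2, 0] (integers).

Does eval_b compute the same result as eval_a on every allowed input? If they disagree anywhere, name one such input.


The two are interchangeable: arithmetic usage differs, constant usage differs, and every declared input agrees.
Spot check at base=-3, step=-2 — eval_a: shift becomes 9; next ((6 + -5) == (step + shift)) evaluates to false; next base becomes -3; next (((0 * base) == (shift * step)) or (abs(step) == (-1 * base))) evaluates to false; next final value 18. eval_b: shift becomes 9; next ((step + shift) == (6 + -5)) evaluates to false; next base becomes -3; next (((0 * base) == (shift * step)) or (abs(step) == (-1 * base))) evaluates to false; next final value 18. Both give 18.
Every one of the 21 inputs gives matching results.
verdict: equivalent
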